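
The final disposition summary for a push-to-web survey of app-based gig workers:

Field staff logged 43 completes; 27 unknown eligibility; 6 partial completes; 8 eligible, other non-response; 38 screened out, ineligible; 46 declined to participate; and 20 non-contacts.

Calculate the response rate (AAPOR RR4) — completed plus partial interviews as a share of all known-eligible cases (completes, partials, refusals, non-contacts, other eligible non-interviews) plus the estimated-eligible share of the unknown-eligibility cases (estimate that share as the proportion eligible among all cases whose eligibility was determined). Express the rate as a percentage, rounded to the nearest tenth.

Numerator = 43 + 6 = 49
Known eligible = 43 + 6 + 46 + 20 + 8 = 123
e = 123 / (123 + 38) = 123 / 161 = 0.7640
e × U = 0.7640 × 27 = 20.63
Base = 123 + 20.63 = 143.63
RR4 = 49 / 143.63 = 0.3412

34.1%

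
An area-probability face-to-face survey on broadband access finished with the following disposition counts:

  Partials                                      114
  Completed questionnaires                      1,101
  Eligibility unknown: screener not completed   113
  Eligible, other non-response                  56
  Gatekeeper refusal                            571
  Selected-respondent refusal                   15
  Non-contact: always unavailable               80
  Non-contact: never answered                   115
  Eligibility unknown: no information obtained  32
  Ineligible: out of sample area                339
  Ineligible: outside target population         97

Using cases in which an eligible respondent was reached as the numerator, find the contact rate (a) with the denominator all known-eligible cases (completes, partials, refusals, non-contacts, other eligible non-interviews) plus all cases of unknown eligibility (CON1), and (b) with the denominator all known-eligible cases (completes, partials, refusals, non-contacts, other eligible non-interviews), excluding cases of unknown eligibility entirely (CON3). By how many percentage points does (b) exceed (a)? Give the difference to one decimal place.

6.0

Declined to participate = 571 + 15 = 586
No answer / not reached = 115 + 80 = 195
Unknown eligibility = 113 + 32 = 145
Ineligible = 97 + 339 = 436
Top = 1101 + 114 + 586 + 56 = 1857
Base = 1101 + 114 + 586 + 195 + 56 + 145 = 2197
CON1 = 1857 / 2197 = 0.8452
Base = 1101 + 114 + 586 + 195 + 56 = 2052
CON3 = 1857 / 2052 = 0.9050
Difference = 90.50 − 84.52 = 5.98 percentage points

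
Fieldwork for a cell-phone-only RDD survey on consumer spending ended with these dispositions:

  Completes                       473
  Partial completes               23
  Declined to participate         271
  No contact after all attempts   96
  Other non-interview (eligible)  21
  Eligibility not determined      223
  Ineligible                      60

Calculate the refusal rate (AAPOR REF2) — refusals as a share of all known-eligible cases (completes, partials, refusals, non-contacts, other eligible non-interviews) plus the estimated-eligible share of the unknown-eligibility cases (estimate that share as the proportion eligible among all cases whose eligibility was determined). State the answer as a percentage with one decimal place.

Top = 271
Eligible (known) = 473 + 23 + 271 + 96 + 21 = 884
e = 884 / (884 + 60) = 884 / 944 = 0.9364
Eligible share of unknowns = 0.9364 × 223 = 208.82
Denominator = 884 + 208.82 = 1092.82
REF2 = 271 / 1092.82 = 0.2480

24.8%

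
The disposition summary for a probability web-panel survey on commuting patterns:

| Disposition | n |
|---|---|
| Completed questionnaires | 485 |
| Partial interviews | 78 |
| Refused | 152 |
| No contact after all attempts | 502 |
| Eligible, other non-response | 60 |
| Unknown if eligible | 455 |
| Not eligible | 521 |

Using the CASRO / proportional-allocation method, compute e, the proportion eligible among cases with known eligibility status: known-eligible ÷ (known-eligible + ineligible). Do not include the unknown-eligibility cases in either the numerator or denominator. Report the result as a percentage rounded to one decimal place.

71.0%

Determined eligible = 485 + 78 + 152 + 502 + 60 = 1277
e = 1277 / (1277 + 521) = 1277 / 1798 = 0.7102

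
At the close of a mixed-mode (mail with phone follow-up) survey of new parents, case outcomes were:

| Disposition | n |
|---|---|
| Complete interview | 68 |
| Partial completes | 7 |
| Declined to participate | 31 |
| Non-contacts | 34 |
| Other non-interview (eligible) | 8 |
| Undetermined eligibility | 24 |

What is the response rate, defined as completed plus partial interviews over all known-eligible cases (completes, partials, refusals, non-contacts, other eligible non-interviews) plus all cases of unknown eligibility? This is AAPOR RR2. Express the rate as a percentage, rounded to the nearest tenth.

Top: 68 + 7 = 75
Denominator: 68 + 7 + 31 + 34 + 8 + 24 = 172
RR2 = 75 / 172 = 0.4360

43.6%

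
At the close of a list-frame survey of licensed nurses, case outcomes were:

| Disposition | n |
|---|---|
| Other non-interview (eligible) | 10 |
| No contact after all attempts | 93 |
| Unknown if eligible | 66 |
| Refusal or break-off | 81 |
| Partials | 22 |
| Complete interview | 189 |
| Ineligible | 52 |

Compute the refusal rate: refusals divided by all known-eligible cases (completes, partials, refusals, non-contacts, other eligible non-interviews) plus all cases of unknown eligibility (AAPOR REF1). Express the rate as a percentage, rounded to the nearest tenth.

17.6%

Top = 81
Denominator = 189 + 22 + 81 + 93 + 10 + 66 = 461
REF1 = 81 / 461 = 0.1757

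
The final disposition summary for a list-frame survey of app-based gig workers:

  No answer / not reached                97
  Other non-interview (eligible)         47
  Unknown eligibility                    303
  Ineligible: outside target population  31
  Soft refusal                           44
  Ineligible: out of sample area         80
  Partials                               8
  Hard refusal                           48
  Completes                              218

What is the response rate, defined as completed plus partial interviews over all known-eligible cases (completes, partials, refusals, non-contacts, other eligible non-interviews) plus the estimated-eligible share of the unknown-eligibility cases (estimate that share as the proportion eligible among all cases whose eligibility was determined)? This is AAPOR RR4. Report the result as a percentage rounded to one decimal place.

32.0%

Refused = 48 + 44 = 92
Out of scope = 31 + 80 = 111
Numerator: 218 + 8 = 226
Determined eligible: 218 + 8 + 92 + 97 + 47 = 462
e = 462 / (462 + 111) = 462 / 573 = 0.8063
Eligible share of unknowns: 0.8063 × 303 = 244.31
Denom: 462 + 244.31 = 706.31
RR4 = 226 / 706.31 = 0.3200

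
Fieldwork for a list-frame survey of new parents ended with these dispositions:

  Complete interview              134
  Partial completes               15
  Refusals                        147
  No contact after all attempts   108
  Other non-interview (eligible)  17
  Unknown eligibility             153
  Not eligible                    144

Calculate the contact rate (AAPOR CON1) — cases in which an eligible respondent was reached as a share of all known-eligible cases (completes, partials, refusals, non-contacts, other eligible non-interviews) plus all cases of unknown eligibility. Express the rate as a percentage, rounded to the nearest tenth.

54.5%

Numerator = 134 + 15 + 147 + 17 = 313
Base = 134 + 15 + 147 + 108 + 17 + 153 = 574
CON1 = 313 / 574 = 0.5453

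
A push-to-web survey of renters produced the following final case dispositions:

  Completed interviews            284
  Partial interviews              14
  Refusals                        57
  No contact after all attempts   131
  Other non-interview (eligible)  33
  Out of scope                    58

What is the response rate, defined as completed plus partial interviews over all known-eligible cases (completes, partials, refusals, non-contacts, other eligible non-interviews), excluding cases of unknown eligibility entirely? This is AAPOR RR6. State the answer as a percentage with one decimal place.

57.4%

Numerator: 284 + 14 = 298
Base: 284 + 14 + 57 + 131 + 33 = 519
RR6 = 298 / 519 = 0.5742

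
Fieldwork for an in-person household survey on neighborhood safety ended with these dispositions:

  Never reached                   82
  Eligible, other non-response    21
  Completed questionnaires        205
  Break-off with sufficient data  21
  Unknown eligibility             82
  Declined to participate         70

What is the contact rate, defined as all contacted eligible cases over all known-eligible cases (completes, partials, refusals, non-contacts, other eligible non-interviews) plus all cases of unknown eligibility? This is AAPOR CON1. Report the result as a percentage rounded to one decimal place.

65.9%

Numerator: 205 + 21 + 70 + 21 = 317
Denom: 205 + 21 + 70 + 82 + 21 + 82 = 481
CON1 = 317 / 481 = 0.6590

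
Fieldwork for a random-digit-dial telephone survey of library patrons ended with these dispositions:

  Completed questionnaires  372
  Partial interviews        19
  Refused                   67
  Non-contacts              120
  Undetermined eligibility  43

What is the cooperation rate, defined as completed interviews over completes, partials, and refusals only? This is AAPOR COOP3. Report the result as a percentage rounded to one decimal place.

81.2%

Top: 372
Denominator: 372 + 19 + 67 = 458
COOP3 = 372 / 458 = 0.8122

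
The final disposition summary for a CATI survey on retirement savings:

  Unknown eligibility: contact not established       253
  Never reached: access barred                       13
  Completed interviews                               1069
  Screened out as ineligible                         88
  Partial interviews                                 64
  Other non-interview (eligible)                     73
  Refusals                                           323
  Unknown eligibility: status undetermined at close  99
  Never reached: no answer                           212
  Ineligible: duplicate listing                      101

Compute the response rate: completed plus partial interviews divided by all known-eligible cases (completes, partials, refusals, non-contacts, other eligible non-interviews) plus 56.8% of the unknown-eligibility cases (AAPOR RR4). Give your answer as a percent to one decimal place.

58.0%

No answer / not reached = 212 + 13 = 225
Eligibility not determined = 253 + 99 = 352
Not eligible = 88 + 101 = 189
Top = 1069 + 64 = 1133
Known eligible = 1069 + 64 + 323 + 225 + 73 = 1754
Estimated eligible among unknowns = 0.5680 × 352 = 199.94
Base = 1754 + 199.94 = 1953.94
RR4 = 1133 / 1953.94 = 0.5799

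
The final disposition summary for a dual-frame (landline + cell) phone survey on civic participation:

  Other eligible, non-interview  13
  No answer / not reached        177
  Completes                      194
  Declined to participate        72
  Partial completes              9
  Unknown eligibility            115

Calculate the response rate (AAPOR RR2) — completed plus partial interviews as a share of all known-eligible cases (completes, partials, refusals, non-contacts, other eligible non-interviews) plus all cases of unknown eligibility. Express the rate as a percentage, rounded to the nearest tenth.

Numerator: 194 + 9 = 203
Denominator: 194 + 9 + 72 + 177 + 13 + 115 = 580
RR2 = 203 / 580 = 0.3500

35.0%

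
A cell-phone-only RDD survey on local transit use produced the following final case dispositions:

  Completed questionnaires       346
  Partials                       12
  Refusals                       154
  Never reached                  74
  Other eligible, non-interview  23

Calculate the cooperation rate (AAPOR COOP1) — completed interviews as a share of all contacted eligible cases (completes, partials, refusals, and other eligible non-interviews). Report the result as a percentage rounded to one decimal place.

64.7%

Top: 346
Denom: 346 + 12 + 154 + 23 = 535
COOP1 = 346 / 535 = 0.6467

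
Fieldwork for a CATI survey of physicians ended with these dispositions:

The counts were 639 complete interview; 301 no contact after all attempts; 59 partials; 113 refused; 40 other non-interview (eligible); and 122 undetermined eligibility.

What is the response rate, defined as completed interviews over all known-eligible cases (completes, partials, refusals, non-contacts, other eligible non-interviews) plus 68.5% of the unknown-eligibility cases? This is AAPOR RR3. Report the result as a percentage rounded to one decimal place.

51.7%

Numerator → 639
Eligible (known) → 639 + 59 + 113 + 301 + 40 = 1152
e × U → 0.6850 × 122 = 83.57
Base → 1152 + 83.57 = 1235.57
RR3 = 639 / 1235.57 = 0.5172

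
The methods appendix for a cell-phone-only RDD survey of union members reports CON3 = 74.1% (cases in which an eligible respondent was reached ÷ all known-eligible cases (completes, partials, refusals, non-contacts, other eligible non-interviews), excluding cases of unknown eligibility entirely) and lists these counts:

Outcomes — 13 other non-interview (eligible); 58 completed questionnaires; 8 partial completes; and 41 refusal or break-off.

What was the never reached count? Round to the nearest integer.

Num = 58 + 8 + 41 + 13 = 120
CON3 = 120 / D = 0.741
D = 120 / 0.741 = 161.9
Rest of base = 120
never reached = 161.9 − 120 ≈ 42

42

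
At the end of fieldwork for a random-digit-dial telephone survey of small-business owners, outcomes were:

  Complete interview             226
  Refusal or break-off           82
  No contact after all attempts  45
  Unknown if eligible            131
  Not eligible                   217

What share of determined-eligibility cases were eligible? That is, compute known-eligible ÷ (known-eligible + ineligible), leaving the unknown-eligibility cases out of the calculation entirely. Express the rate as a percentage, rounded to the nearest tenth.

Determined eligible: 226 + 82 + 45 = 353
e = 353 / (353 + 217) = 353 / 570 = 0.6193

61.9%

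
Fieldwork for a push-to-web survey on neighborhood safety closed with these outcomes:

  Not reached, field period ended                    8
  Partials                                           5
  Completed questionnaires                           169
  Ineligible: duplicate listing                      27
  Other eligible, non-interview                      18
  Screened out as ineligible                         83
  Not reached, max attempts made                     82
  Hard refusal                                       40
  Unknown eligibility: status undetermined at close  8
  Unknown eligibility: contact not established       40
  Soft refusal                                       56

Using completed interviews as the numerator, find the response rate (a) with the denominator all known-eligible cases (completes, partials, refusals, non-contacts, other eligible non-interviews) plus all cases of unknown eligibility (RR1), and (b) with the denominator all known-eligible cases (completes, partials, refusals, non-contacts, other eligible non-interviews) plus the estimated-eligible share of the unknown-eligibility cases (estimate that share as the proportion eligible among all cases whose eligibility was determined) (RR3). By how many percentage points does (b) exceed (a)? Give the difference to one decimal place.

Refusals = 40 + 56 = 96
No contact after all attempts = 8 + 82 = 90
Unknown eligibility = 40 + 8 = 48
Ineligible = 83 + 27 = 110
Top = 169
Denom = 169 + 5 + 96 + 90 + 18 + 48 = 426
RR1 = 169 / 426 = 0.3967
Eligible (known) = 169 + 5 + 96 + 90 + 18 = 378
e = 378 / (378 + 110) = 378 / 488 = 0.7746
e × U = 0.7746 × 48 = 37.18
Denom = 378 + 37.18 = 415.18
RR3 = 169 / 415.18 = 0.4071
Difference = 40.71 − 39.67 = 1.04 percentage points

1.0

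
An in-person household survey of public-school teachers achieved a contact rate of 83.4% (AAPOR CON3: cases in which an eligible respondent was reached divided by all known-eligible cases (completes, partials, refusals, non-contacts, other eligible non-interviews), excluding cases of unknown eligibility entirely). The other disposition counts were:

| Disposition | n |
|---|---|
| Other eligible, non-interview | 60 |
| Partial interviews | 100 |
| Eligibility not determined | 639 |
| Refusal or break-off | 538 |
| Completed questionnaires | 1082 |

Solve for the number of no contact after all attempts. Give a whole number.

Num = 1082 + 100 + 538 + 60 = 1780
CON3 = 1780 / D = 0.834
D = 1780 / 0.834 = 2134.3
Rest of base = 1780
no contact after all attempts = 2134.3 − 1780 ≈ 354

354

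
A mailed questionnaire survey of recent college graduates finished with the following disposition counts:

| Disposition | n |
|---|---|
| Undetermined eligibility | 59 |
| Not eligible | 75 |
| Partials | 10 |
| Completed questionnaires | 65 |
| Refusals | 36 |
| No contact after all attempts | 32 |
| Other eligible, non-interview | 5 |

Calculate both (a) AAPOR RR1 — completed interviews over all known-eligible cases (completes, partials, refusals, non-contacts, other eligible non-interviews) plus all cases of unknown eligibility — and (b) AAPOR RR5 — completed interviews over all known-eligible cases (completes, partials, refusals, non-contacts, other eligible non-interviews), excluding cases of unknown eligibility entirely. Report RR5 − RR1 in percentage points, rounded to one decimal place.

12.5

Top: 65
Base: 65 + 10 + 36 + 32 + 5 + 59 = 207
RR1 = 65 / 207 = 0.3140
Base: 65 + 10 + 36 + 32 + 5 = 148
RR5 = 65 / 148 = 0.4392
Difference = 43.92 − 31.40 = 12.52 percentage points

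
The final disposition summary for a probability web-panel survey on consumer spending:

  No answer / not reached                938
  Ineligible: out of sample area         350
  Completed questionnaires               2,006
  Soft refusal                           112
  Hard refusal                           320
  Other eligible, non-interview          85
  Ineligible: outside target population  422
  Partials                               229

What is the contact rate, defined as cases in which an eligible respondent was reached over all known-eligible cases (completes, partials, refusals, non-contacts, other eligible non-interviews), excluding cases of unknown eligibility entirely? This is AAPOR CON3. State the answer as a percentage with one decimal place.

Refusal or break-off = 320 + 112 = 432
Ineligible = 422 + 350 = 772
Num → 2006 + 229 + 432 + 85 = 2752
Denom → 2006 + 229 + 432 + 938 + 85 = 3690
CON3 = 2752 / 3690 = 0.7458

74.6%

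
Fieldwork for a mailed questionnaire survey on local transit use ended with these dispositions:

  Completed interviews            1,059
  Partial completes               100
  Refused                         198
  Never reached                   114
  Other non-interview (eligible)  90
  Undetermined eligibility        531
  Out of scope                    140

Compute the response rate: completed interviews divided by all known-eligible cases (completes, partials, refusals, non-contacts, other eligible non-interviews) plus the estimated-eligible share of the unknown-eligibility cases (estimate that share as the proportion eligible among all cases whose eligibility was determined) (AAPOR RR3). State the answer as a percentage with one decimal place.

51.7%

Numerator: 1059
Eligible (known): 1059 + 100 + 198 + 114 + 90 = 1561
e = 1561 / (1561 + 140) = 1561 / 1701 = 0.9177
Eligible share of unknowns: 0.9177 × 531 = 487.30
Denominator: 1561 + 487.30 = 2048.30
RR3 = 1059 / 2048.30 = 0.5170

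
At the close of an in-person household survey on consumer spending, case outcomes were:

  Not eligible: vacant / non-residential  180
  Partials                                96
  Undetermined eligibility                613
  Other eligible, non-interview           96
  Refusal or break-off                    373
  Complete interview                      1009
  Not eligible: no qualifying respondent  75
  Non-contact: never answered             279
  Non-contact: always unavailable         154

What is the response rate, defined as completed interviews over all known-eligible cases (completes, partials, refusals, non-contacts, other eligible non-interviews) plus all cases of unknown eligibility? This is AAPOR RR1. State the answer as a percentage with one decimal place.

38.5%

No answer / not reached = 279 + 154 = 433
Ineligible = 75 + 180 = 255
Num: 1009
Base: 1009 + 96 + 373 + 433 + 96 + 613 = 2620
RR1 = 1009 / 2620 = 0.3851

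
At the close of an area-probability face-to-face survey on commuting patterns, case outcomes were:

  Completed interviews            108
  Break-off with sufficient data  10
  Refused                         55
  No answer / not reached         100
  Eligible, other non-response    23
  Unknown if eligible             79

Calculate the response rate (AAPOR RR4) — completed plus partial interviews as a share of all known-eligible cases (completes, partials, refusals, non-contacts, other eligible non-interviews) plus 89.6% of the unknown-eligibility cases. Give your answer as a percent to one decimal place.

Numerator = 108 + 10 = 118
Eligible (known) = 108 + 10 + 55 + 100 + 23 = 296
Estimated eligible among unknowns = 0.8960 × 79 = 70.78
Denominator = 296 + 70.78 = 366.78
RR4 = 118 / 366.78 = 0.3217

32.2%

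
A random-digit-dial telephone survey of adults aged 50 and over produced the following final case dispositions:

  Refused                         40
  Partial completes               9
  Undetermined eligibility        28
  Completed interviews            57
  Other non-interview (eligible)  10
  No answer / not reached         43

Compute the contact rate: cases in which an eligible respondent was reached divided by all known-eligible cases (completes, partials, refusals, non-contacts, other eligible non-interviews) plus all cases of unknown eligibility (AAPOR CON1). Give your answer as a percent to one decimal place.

Numerator: 57 + 9 + 40 + 10 = 116
Denominator: 57 + 9 + 40 + 43 + 10 + 28 = 187
CON1 = 116 / 187 = 0.6203

62.0%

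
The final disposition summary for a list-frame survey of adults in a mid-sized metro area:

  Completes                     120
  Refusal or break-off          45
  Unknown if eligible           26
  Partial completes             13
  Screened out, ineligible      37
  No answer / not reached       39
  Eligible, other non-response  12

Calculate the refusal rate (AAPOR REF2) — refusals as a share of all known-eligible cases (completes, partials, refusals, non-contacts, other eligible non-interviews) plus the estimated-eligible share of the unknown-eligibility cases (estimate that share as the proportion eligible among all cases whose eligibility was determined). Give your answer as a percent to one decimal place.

17.9%

Numerator: 45
Eligible (known): 120 + 13 + 45 + 39 + 12 = 229
e = 229 / (229 + 37) = 229 / 266 = 0.8609
Eligible share of unknowns: 0.8609 × 26 = 22.38
Denominator: 229 + 22.38 = 251.38
REF2 = 45 / 251.38 = 0.1790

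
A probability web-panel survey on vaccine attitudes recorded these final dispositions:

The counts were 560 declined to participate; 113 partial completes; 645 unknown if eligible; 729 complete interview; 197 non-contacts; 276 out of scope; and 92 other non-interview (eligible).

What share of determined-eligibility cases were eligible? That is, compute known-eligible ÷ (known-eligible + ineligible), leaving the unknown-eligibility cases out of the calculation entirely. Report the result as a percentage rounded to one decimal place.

Eligible (known) = 729 + 113 + 560 + 197 + 92 = 1691
e = 1691 / (1691 + 276) = 1691 / 1967 = 0.8597

86.0%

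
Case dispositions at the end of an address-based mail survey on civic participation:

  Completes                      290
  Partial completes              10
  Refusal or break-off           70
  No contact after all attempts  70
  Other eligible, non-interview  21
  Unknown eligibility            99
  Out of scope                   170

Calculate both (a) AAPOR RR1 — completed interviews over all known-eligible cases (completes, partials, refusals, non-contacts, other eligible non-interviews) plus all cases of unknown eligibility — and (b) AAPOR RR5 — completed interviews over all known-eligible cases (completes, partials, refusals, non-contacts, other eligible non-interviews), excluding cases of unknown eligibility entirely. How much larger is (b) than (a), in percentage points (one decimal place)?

11.1

Numerator: 290
Denominator: 290 + 10 + 70 + 70 + 21 + 99 = 560
RR1 = 290 / 560 = 0.5179
Denominator: 290 + 10 + 70 + 70 + 21 = 461
RR5 = 290 / 461 = 0.6291
Difference = 62.91 − 51.79 = 11.12 percentage points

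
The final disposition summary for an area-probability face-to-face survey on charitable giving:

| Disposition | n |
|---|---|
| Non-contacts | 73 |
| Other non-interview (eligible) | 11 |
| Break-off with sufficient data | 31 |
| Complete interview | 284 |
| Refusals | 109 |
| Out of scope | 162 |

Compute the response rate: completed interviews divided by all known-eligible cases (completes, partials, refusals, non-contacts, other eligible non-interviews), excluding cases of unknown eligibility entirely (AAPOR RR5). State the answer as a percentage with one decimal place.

Numerator → 284
Denominator → 284 + 31 + 109 + 73 + 11 = 508
RR5 = 284 / 508 = 0.5591

55.9%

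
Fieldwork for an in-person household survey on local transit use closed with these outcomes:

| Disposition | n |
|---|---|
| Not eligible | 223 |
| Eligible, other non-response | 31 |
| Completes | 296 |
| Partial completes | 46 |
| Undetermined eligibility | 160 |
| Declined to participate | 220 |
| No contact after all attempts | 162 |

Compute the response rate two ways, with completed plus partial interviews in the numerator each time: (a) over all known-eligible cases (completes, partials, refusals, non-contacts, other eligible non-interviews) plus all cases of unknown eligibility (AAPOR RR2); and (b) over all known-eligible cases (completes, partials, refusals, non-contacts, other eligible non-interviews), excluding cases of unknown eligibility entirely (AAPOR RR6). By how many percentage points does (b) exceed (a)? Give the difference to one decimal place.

7.9

Num = 296 + 46 = 342
Denom = 296 + 46 + 220 + 162 + 31 + 160 = 915
RR2 = 342 / 915 = 0.3738
Denom = 296 + 46 + 220 + 162 + 31 = 755
RR6 = 342 / 755 = 0.4530
Difference = 45.30 − 37.38 = 7.92 percentage points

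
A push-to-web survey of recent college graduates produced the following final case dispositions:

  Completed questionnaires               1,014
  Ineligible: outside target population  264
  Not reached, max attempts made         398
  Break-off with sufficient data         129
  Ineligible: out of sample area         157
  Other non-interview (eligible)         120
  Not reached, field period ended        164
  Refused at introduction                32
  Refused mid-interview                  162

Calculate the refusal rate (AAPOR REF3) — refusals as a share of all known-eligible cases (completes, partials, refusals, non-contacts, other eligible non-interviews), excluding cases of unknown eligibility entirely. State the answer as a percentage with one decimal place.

Refusal or break-off = 32 + 162 = 194
Non-contacts = 164 + 398 = 562
Screened out, ineligible = 264 + 157 = 421
Numerator: 194
Denominator: 1014 + 129 + 194 + 562 + 120 = 2019
REF3 = 194 / 2019 = 0.0961

9.6%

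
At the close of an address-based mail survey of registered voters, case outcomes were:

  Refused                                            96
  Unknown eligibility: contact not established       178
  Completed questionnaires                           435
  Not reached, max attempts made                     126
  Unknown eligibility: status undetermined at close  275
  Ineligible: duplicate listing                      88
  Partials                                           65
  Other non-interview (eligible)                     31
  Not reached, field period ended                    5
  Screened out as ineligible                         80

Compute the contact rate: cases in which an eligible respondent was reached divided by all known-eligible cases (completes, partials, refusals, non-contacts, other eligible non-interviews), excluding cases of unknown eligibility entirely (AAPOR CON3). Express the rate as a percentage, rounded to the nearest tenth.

82.7%

Never reached = 5 + 126 = 131
Undetermined eligibility = 178 + 275 = 453
Ineligible = 80 + 88 = 168
Top = 435 + 65 + 96 + 31 = 627
Base = 435 + 65 + 96 + 131 + 31 = 758
CON3 = 627 / 758 = 0.8272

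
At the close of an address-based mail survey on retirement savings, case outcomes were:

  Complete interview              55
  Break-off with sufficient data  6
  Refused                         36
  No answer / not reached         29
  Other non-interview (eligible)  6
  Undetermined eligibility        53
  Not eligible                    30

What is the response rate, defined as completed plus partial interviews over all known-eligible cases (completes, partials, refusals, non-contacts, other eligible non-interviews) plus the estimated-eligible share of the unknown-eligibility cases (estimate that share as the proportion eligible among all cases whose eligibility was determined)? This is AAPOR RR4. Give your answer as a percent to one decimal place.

Numerator = 55 + 6 = 61
Eligible (known) = 55 + 6 + 36 + 29 + 6 = 132
e = 132 / (132 + 30) = 132 / 162 = 0.8148
Estimated eligible among unknowns = 0.8148 × 53 = 43.18
Base = 132 + 43.18 = 175.18
RR4 = 61 / 175.18 = 0.3482

34.8%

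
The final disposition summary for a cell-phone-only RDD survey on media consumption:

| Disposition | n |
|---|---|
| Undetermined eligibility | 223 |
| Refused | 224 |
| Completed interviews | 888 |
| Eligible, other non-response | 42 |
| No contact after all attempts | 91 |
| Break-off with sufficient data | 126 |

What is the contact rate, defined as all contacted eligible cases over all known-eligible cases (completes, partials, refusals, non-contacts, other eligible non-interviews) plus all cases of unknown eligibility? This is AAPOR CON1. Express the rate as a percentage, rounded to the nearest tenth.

Top = 888 + 126 + 224 + 42 = 1280
Denominator = 888 + 126 + 224 + 91 + 42 + 223 = 1594
CON1 = 1280 / 1594 = 0.8030

80.3%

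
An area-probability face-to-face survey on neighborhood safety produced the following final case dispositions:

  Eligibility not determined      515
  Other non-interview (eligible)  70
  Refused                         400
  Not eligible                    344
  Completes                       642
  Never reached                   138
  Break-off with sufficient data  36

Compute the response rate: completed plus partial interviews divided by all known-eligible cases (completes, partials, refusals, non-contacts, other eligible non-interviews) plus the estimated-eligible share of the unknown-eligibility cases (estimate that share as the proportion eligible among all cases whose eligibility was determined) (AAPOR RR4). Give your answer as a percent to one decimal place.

Top = 642 + 36 = 678
Eligible (known) = 642 + 36 + 400 + 138 + 70 = 1286
e = 1286 / (1286 + 344) = 1286 / 1630 = 0.7890
e × U = 0.7890 × 515 = 406.34
Denom = 1286 + 406.34 = 1692.34
RR4 = 678 / 1692.34 = 0.4006

40.1%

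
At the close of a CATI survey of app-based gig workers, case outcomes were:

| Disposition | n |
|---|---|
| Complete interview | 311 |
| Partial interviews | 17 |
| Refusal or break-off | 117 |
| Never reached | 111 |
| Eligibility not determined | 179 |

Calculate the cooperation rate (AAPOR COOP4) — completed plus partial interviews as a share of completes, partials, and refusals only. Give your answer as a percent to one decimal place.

Numerator = 311 + 17 = 328
Base = 311 + 17 + 117 = 445
COOP4 = 328 / 445 = 0.7371

73.7%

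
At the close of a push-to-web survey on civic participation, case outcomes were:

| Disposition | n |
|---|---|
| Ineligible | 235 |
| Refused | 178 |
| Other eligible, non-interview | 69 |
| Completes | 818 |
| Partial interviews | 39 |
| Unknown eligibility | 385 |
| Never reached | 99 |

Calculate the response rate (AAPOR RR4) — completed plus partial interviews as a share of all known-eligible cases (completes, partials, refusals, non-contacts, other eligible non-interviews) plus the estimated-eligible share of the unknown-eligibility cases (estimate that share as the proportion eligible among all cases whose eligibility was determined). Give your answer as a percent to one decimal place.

Num: 818 + 39 = 857
Determined eligible: 818 + 39 + 178 + 99 + 69 = 1203
e = 1203 / (1203 + 235) = 1203 / 1438 = 0.8366
Eligible share of unknowns: 0.8366 × 385 = 322.09
Denominator: 1203 + 322.09 = 1525.09
RR4 = 857 / 1525.09 = 0.5619

56.2%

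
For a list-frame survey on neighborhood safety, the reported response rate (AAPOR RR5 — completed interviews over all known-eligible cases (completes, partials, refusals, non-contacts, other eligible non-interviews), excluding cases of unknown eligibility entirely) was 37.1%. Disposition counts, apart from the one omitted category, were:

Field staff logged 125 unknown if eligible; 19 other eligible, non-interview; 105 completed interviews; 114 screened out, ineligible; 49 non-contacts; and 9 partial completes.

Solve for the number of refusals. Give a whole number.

RR5 = 105 / D = 0.371
D = 105 / 0.371 = 283.0
Remaining denominator categories sum to 182
refusals = 283.0 − 182 ≈ 101

101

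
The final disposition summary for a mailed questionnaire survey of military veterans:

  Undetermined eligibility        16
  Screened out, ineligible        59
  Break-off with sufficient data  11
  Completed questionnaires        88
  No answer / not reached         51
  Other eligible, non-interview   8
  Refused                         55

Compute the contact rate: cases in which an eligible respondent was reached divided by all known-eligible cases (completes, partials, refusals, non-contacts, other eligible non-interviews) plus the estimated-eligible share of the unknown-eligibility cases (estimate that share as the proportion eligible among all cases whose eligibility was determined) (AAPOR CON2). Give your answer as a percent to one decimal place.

Numerator → 88 + 11 + 55 + 8 = 162
Determined eligible → 88 + 11 + 55 + 51 + 8 = 213
e = 213 / (213 + 59) = 213 / 272 = 0.7831
e × U → 0.7831 × 16 = 12.53
Denominator → 213 + 12.53 = 225.53
CON2 = 162 / 225.53 = 0.7183

71.8%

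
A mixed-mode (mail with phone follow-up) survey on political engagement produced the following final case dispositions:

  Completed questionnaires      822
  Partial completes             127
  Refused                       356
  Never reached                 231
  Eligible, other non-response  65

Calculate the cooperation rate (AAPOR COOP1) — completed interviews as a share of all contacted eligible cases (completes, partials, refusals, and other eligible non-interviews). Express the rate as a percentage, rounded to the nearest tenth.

Numerator → 822
Denom → 822 + 127 + 356 + 65 = 1370
COOP1 = 822 / 1370 = 0.6000

60.0%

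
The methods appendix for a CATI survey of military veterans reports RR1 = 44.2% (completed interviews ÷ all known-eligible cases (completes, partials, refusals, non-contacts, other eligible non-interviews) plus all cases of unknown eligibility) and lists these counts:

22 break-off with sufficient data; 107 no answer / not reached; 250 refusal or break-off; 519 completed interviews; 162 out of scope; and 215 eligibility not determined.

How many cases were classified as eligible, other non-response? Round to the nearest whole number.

61

RR1 = 519 / D = 0.442
D = 519 / 0.442 = 1174.2
Remaining denominator categories sum to 1113
eligible, other non-response = 1174.2 − 1113 ≈ 61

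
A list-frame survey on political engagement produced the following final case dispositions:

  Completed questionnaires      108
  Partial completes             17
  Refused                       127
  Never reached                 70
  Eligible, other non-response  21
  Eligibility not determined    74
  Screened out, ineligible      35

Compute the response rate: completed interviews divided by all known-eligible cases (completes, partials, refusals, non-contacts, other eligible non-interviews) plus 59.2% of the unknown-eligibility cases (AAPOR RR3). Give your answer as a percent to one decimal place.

27.9%

Numerator: 108
Known eligible: 108 + 17 + 127 + 70 + 21 = 343
e × U: 0.5920 × 74 = 43.81
Base: 343 + 43.81 = 386.81
RR3 = 108 / 386.81 = 0.2792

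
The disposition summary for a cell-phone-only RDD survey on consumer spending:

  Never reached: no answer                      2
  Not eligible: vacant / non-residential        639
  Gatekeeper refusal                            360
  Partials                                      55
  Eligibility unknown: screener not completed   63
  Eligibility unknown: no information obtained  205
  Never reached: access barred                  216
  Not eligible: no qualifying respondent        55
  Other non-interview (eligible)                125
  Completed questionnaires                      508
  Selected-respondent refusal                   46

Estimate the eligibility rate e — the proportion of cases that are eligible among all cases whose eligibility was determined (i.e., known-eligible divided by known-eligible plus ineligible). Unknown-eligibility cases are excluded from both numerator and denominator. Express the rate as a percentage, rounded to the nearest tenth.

65.4%

Refusals = 360 + 46 = 406
No contact after all attempts = 2 + 216 = 218
Eligibility not determined = 63 + 205 = 268
Out of scope = 55 + 639 = 694
Eligible (known) = 508 + 55 + 406 + 218 + 125 = 1312
e = 1312 / (1312 + 694) = 1312 / 2006 = 0.6540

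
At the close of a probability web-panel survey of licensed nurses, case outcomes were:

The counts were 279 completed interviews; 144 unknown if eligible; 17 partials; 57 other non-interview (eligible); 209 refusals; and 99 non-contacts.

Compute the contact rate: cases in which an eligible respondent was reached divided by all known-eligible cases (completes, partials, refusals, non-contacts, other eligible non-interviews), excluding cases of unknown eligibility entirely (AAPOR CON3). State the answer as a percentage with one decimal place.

85.0%

Top: 279 + 17 + 209 + 57 = 562
Denom: 279 + 17 + 209 + 99 + 57 = 661
CON3 = 562 / 661 = 0.8502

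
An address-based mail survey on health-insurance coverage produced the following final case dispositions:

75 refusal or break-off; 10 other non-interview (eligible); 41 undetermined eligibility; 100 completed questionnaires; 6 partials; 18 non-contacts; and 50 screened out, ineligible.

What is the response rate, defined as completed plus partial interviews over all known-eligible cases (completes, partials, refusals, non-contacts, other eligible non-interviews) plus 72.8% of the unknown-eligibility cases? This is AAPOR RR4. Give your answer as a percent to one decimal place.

Top: 100 + 6 = 106
Eligible (known): 100 + 6 + 75 + 18 + 10 = 209
Estimated eligible among unknowns: 0.7280 × 41 = 29.85
Base: 209 + 29.85 = 238.85
RR4 = 106 / 238.85 = 0.4438

44.4%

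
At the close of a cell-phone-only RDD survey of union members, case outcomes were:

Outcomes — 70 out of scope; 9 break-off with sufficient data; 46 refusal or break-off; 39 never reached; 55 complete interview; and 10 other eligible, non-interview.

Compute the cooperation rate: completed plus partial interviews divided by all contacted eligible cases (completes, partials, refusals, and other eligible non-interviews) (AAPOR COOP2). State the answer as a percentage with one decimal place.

53.3%

Top: 55 + 9 = 64
Base: 55 + 9 + 46 + 10 = 120
COOP2 = 64 / 120 = 0.5333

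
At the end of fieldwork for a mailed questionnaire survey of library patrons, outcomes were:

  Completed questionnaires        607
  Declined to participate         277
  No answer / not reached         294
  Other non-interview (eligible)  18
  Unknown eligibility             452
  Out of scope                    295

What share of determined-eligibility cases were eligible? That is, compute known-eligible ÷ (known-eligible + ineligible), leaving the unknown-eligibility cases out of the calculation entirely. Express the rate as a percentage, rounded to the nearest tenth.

80.2%

Eligible (known) → 607 + 277 + 294 + 18 = 1196
e = 1196 / (1196 + 295) = 1196 / 1491 = 0.8021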